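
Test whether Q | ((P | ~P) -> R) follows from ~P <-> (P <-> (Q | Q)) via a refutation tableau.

Initial set: {T (~P <-> (P <-> (Q | Q))); F (Q | ((P | ~P) -> R))}.
F (Q | ((P | ~P) -> R)): α-rule — add F Q, F ((P | ~P) -> R).
F ((P | ~P) -> R): α-rule — add T (P | ~P), F R.
T (~P <-> (P <-> (Q | Q))): β-rule — branch into T ~P, T (P <-> (Q | Q))  //  F ~P, F (P <-> (Q | Q)).
  branch 1 (add T ~P, T (P <-> (Q | Q))):
    T (P | ~P): β-rule — branch into T P  //  T ~P.
      branch 1.1 (add T P):
        × closes — contains both P and ~P.
      branch 1.2 (add T ~P):
        T (P <-> (Q | Q)): β-rule — branch into T P, T (Q | Q)  //  F P, F (Q | Q).
          branch 1.2.1 (add T P, T (Q | Q)):
            × closes — contains both P and ~P.
          branch 1.2.2 (add F P, F (Q | Q)):
            F (Q | Q): α-rule — add F Q, F Q.
            ○ open, literals {P=false, Q=false, R=false}.
  branch 2 (add F ~P, F (P <-> (Q | Q))):
    T (P | ~P): β-rule — branch into T P  //  T ~P.
      branch 2.1 (add T P):
        F (P <-> (Q | Q)): β-rule — branch into T P, F (Q | Q)  //  F P, T (Q | Q).
          branch 2.1.1 (add T P, F (Q | Q)):
            F (Q | Q): α-rule — add F Q, F Q.
            ○ open, literals {P=true, Q=false, R=false}.
          branch 2.1.2 (add F P, T (Q | Q)):
            × closes — contains both P and ~P.
      branch 2.2 (add T ~P):
        × closes — contains both P and ~P.
4 branches closed, 2 open.
An open branch gives a countermodel: P=false, Q=false, R=false (unmentioned atoms arbitrary); the premises hold there but the conclusion fails.

No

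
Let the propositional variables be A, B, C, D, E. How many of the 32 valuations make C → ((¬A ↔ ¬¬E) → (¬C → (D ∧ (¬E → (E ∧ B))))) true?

32

Initial set: {(C → ((¬A ↔ ¬¬E) → (¬C → (D ∧ (¬E → (E ∧ B))))))}.
(C → ((¬A ↔ ¬¬E) → (¬C → (D ∧ (¬E → (E ∧ B)))))): β-rule — branch into ¬C  //  ((¬A ↔ ¬¬E) → (¬C → (D ∧ (¬E → (E ∧ B))))).
  branch 1 (add ¬C):
    ○ open, literals {C=false}.
  branch 2 (add ((¬A ↔ ¬¬E) → (¬C → (D ∧ (¬E → (E ∧ B)))))):
    ((¬A ↔ ¬¬E) → (¬C → (D ∧ (¬E → (E ∧ B))))): β-rule — branch into ¬(¬A ↔ ¬¬E)  //  (¬C → (D ∧ (¬E → (E ∧ B)))).
      branch 2.1 (add ¬(¬A ↔ ¬¬E)):
        ¬(¬A ↔ ¬¬E): β-rule — branch into ¬A, ¬¬¬E  //  ¬¬A, ¬¬E.
          branch 2.1.1 (add ¬A, ¬¬¬E):
            ¬¬¬E: drop double negation, giving ¬E.
            ○ open, literals {A=false, E=false}.
          branch 2.1.2 (add ¬¬A, ¬¬E):
            ¬¬E: drop double negation, giving E.
            ○ open, literals {A=true, E=true}.
      branch 2.2 (add (¬C → (D ∧ (¬E → (E ∧ B))))):
        (¬C → (D ∧ (¬E → (E ∧ B)))): β-rule — branch into ¬¬C  //  (D ∧ (¬E → (E ∧ B))).
          branch 2.2.1 (add ¬¬C):
            ○ open, literals {C=true}.
          branch 2.2.2 (add (D ∧ (¬E → (E ∧ B)))):
            (D ∧ (¬E → (E ∧ B))): α-rule — add D, (¬E → (E ∧ B)).
            (¬E → (E ∧ B)): β-rule — branch into ¬¬E  //  (E ∧ B).
              branch 2.2.2.1 (add ¬¬E):
                ○ open, literals {D=true, E=true}.
              branch 2.2.2.2 (add (E ∧ B)):
                (E ∧ B): α-rule — add E, B.
                ○ open, literals {B=true, D=true, E=true}.
0 branches closed, 6 open.
Each open branch fixes some atoms; the unmentioned ones are free. Counting distinct full assignments: branch {C=false} (A, B, D, E) contributes 16 new; branch {A=false, E=false} (B, C, D) contributes 4 new; branch {A=true, E=true} (B, C, D) contributes 4 new; branch {C=true} (A, B, D, E) contributes 8 new; branch {D=true, E=true} (A, B, C) contributes 0 new; branch {B=true, D=true, E=true} (A, C) contributes 0 new. Total: 32.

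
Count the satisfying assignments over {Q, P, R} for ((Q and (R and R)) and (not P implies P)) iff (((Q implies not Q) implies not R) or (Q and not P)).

3

Initial set: {T (((Q and (R and R)) and (not P implies P)) iff (((Q implies not Q) implies not R) or (Q and not P)))}.
T (((Q and (R and R)) and (not P implies P)) iff (((Q implies not Q) implies not R) or (Q and not P))): β-rule — branch into T ((Q and (R and R)) and (not P implies P)), T (((Q implies not Q) implies not R) or (Q and not P))  //  F ((Q and (R and R)) and (not P implies P)), F (((Q implies not Q) implies not R) or (Q and not P)).
  branch 1 (add T ((Q and (R and R)) and (not P implies P)), T (((Q implies not Q) implies not R) or (Q and not P))):
    T ((Q and (R and R)) and (not P implies P)): α-rule — add T (Q and (R and R)), T (not P implies P).
    T (Q and (R and R)): α-rule — add T Q, T (R and R).
    T (R and R): α-rule — add T R, T R.
    T (((Q implies not Q) implies not R) or (Q and not P)): β-rule — branch into T ((Q implies not Q) implies not R)  //  T (Q and not P).
      branch 1.1 (add T ((Q implies not Q) implies not R)):
        T (not P implies P): β-rule — branch into F not P  //  T P.
          branch 1.1.1 (add F not P):
            T ((Q implies not Q) implies not R): β-rule — branch into F (Q implies not Q)  //  T not R.
              branch 1.1.1.1 (add F (Q implies not Q)):
                F (Q implies not Q): α-rule — add T Q, F not Q.
                ○ open, literals {P=T, Q=T, R=T}.
              branch 1.1.1.2 (add T not R):
                × closes — contains both R and not R.
          branch 1.1.2 (add T P):
            T ((Q implies not Q) implies not R): β-rule — branch into F (Q implies not Q)  //  T not R.
              branch 1.1.2.1 (add F (Q implies not Q)):
                F (Q implies not Q): α-rule — add T Q, F not Q.
                ○ open, literals {P=T, Q=T, R=T}.
              branch 1.1.2.2 (add T not R):
                × closes — contains both R and not R.
      branch 1.2 (add T (Q and not P)):
        T (Q and not P): α-rule — add T Q, T not P.
        T (not P implies P): β-rule — branch into F not P  //  T P.
          branch 1.2.1 (add F not P):
            × closes — contains both P and not P.
          branch 1.2.2 (add T P):
            × closes — contains both P and not P.
  branch 2 (add F ((Q and (R and R)) and (not P implies P)), F (((Q implies not Q) implies not R) or (Q and not P))):
    F (((Q implies not Q) implies not R) or (Q and not P)): α-rule — add F ((Q implies not Q) implies not R), F (Q and not P).
    F ((Q implies not Q) implies not R): α-rule — add T (Q implies not Q), F not R.
    F ((Q and (R and R)) and (not P implies P)): β-rule — branch into F (Q and (R and R))  //  F (not P implies P).
      branch 2.1 (add F (Q and (R and R))):
        F (Q and not P): β-rule — branch into F Q  //  F not P.
          branch 2.1.1 (add F Q):
            T (Q implies not Q): β-rule — branch into F Q  //  T not Q.
              branch 2.1.1.1 (add F Q):
                F (Q and (R and R)): β-rule — branch into F Q  //  F (R and R).
                  branch 2.1.1.1.1 (add F Q):
                    ○ open, literals {Q=F, R=T}.
                  branch 2.1.1.1.2 (add F (R and R)):
                    F (R and R): β-rule — branch into F R  //  F R.
                      branch 2.1.1.1.2.1 (add F R):
                        × closes — contains both R and not R.
                      branch 2.1.1.1.2.2 (add F R):
                        × closes — contains both R and not R.
              branch 2.1.1.2 (add T not Q):
                F (Q and (R and R)): β-rule — branch into F Q  //  F (R and R).
                  branch 2.1.1.2.1 (add F Q):
                    ○ open, literals {Q=F, R=T}.
                  branch 2.1.1.2.2 (add F (R and R)):
                    F (R and R): β-rule — branch into F R  //  F R.
                      branch 2.1.1.2.2.1 (add F R):
                        × closes — contains both R and not R.
                      branch 2.1.1.2.2.2 (add F R):
                        × closes — contains both R and not R.
          branch 2.1.2 (add F not P):
            T (Q implies not Q): β-rule — branch into F Q  //  T not Q.
              branch 2.1.2.1 (add F Q):
                F (Q and (R and R)): β-rule — branch into F Q  //  F (R and R).
                  branch 2.1.2.1.1 (add F Q):
                    ○ open, literals {P=T, Q=F, R=T}.
                  branch 2.1.2.1.2 (add F (R and R)):
                    F (R and R): β-rule — branch into F R  //  F R.
                      branch 2.1.2.1.2.1 (add F R):
                        × closes — contains both R and not R.
                      branch 2.1.2.1.2.2 (add F R):
                        × closes — contains both R and not R.
              branch 2.1.2.2 (add T not Q):
                F (Q and (R and R)): β-rule — branch into F Q  //  F (R and R).
                  branch 2.1.2.2.1 (add F Q):
                    ○ open, literals {P=T, Q=F, R=T}.
                  branch 2.1.2.2.2 (add F (R and R)):
                    F (R and R): β-rule — branch into F R  //  F R.
                      branch 2.1.2.2.2.1 (add F R):
                        × closes — contains both R and not R.
                      branch 2.1.2.2.2.2 (add F R):
                        × closes — contains both R and not R.
      branch 2.2 (add F (not P implies P)):
        F (not P implies P): α-rule — add T not P, F P.
        F (Q and not P): β-rule — branch into F Q  //  F not P.
          branch 2.2.1 (add F Q):
            T (Q implies not Q): β-rule — branch into F Q  //  T not Q.
              branch 2.2.1.1 (add F Q):
                ○ open, literals {P=F, Q=F, R=T}.
              branch 2.2.1.2 (add T not Q):
                ○ open, literals {P=F, Q=F, R=T}.
          branch 2.2.2 (add F not P):
            × closes — contains both P and not P.
13 branches closed, 8 open.
Each open branch fixes some atoms; the unmentioned ones are free. Counting distinct full assignments: branch {P=T, Q=T, R=T} (none free) contributes 1 new; branch {P=T, Q=T, R=T} (none free) contributes 0 new; branch {Q=F, R=T} (P) contributes 2 new; branch {Q=F, R=T} (P) contributes 0 new; branch {P=T, Q=F, R=T} (none free) contributes 0 new; branch {P=T, Q=F, R=T} (none free) contributes 0 new; branch {P=F, Q=F, R=T} (none free) contributes 0 new; branch {P=F, Q=F, R=T} (none free) contributes 0 new. Total: 3.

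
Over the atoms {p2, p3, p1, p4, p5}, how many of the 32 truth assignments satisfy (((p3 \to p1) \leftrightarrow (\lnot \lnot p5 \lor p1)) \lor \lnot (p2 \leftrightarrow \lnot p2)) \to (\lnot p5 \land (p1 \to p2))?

Initial set: {((((p3 \to p1) \leftrightarrow (\lnot \lnot p5 \lor p1)) \lor \lnot (p2 \leftrightarrow \lnot p2)) \to (\lnot p5 \land (p1 \to p2)))}.
((((p3 \to p1) \leftrightarrow (\lnot \lnot p5 \lor p1)) \lor \lnot (p2 \leftrightarrow \lnot p2)) \to (\lnot p5 \land (p1 \to p2))): β-rule — branch into \lnot (((p3 \to p1) \leftrightarrow (\lnot \lnot p5 \lor p1)) \lor \lnot (p2 \leftrightarrow \lnot p2))  //  (\lnot p5 \land (p1 \to p2)).
  branch 1 (add \lnot (((p3 \to p1) \leftrightarrow (\lnot \lnot p5 \lor p1)) \lor \lnot (p2 \leftrightarrow \lnot p2))):
    \lnot (((p3 \to p1) \leftrightarrow (\lnot \lnot p5 \lor p1)) \lor \lnot (p2 \leftrightarrow \lnot p2)): α-rule — add \lnot ((p3 \to p1) \leftrightarrow (\lnot \lnot p5 \lor p1)), \lnot \lnot (p2 \leftrightarrow \lnot p2).
    \lnot ((p3 \to p1) \leftrightarrow (\lnot \lnot p5 \lor p1)): β-rule — branch into (p3 \to p1), \lnot (\lnot \lnot p5 \lor p1)  //  \lnot (p3 \to p1), (\lnot \lnot p5 \lor p1).
      branch 1.1 (add (p3 \to p1), \lnot (\lnot \lnot p5 \lor p1)):
        \lnot (\lnot \lnot p5 \lor p1): α-rule — add \lnot \lnot \lnot p5, \lnot p1.
        \lnot \lnot \lnot p5: drop double negation, giving \lnot p5.
        \lnot \lnot (p2 \leftrightarrow \lnot p2): β-rule — branch into p2, \lnot p2  //  \lnot p2, \lnot \lnot p2.
          branch 1.1.1 (add p2, \lnot p2):
            × closes — contains both p2 and \lnot p2.
          branch 1.1.2 (add \lnot p2, \lnot \lnot p2):
            × closes — contains both p2 and \lnot p2.
      branch 1.2 (add \lnot (p3 \to p1), (\lnot \lnot p5 \lor p1)):
        \lnot (p3 \to p1): α-rule — add p3, \lnot p1.
        \lnot \lnot (p2 \leftrightarrow \lnot p2): β-rule — branch into p2, \lnot p2  //  \lnot p2, \lnot \lnot p2.
          branch 1.2.1 (add p2, \lnot p2):
            × closes — contains both p2 and \lnot p2.
          branch 1.2.2 (add \lnot p2, \lnot \lnot p2):
            × closes — contains both p2 and \lnot p2.
  branch 2 (add (\lnot p5 \land (p1 \to p2))):
    (\lnot p5 \land (p1 \to p2)): α-rule — add \lnot p5, (p1 \to p2).
    (p1 \to p2): β-rule — branch into \lnot p1  //  p2.
      branch 2.1 (add \lnot p1):
        ○ open, literals {p1=0, p5=0}.
      branch 2.2 (add p2):
        ○ open, literals {p2=1, p5=0}.
4 branches closed, 2 open.
Each open branch fixes some atoms; the unmentioned ones are free. Counting distinct full assignments: branch {p1=0, p5=0} (p2, p3, p4) contributes 8 new; branch {p2=1, p5=0} (p3, p1, p4) contributes 4 new. Total: 12.

12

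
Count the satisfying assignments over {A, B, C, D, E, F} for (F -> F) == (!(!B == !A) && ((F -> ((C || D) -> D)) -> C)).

Initial set: {T ((F -> F) == (!(!B == !A) && ((F -> ((C || D) -> D)) -> C)))}.
T ((F -> F) == (!(!B == !A) && ((F -> ((C || D) -> D)) -> C))): β-rule — branch into T (F -> F), T (!(!B == !A) && ((F -> ((C || D) -> D)) -> C))  //  F (F -> F), F (!(!B == !A) && ((F -> ((C || D) -> D)) -> C)).
  branch 1 (add T (F -> F), T (!(!B == !A) && ((F -> ((C || D) -> D)) -> C))):
    T (!(!B == !A) && ((F -> ((C || D) -> D)) -> C)): α-rule — add T !(!B == !A), T ((F -> ((C || D) -> D)) -> C).
    T (F -> F): β-rule — branch into F F  //  T F.
      branch 1.1 (add F F):
        T !(!B == !A): β-rule — branch into T !B, F !A  //  F !B, T !A.
          branch 1.1.1 (add T !B, F !A):
            T ((F -> ((C || D) -> D)) -> C): β-rule — branch into F (F -> ((C || D) -> D))  //  T C.
              branch 1.1.1.1 (add F (F -> ((C || D) -> D))):
                F (F -> ((C || D) -> D)): α-rule — add T F, F ((C || D) -> D).
                × closes — contains both F and !F.
              branch 1.1.1.2 (add T C):
                ○ open, literals {A=1, B=0, C=1, F=0}.
          branch 1.1.2 (add F !B, T !A):
            T ((F -> ((C || D) -> D)) -> C): β-rule — branch into F (F -> ((C || D) -> D))  //  T C.
              branch 1.1.2.1 (add F (F -> ((C || D) -> D))):
                F (F -> ((C || D) -> D)): α-rule — add T F, F ((C || D) -> D).
                × closes — contains both F and !F.
              branch 1.1.2.2 (add T C):
                ○ open, literals {A=0, B=1, C=1, F=0}.
      branch 1.2 (add T F):
        T !(!B == !A): β-rule — branch into T !B, F !A  //  F !B, T !A.
          branch 1.2.1 (add T !B, F !A):
            T ((F -> ((C || D) -> D)) -> C): β-rule — branch into F (F -> ((C || D) -> D))  //  T C.
              branch 1.2.1.1 (add F (F -> ((C || D) -> D))):
                F (F -> ((C || D) -> D)): α-rule — add T F, F ((C || D) -> D).
                F ((C || D) -> D): α-rule — add T (C || D), F D.
                T (C || D): β-rule — branch into T C  //  T D.
                  branch 1.2.1.1.1 (add T C):
                    ○ open, literals {A=1, B=0, C=1, D=0, F=1}.
                  branch 1.2.1.1.2 (add T D):
                    × closes — contains both D and !D.
              branch 1.2.1.2 (add T C):
                ○ open, literals {A=1, B=0, C=1, F=1}.
          branch 1.2.2 (add F !B, T !A):
            T ((F -> ((C || D) -> D)) -> C): β-rule — branch into F (F -> ((C || D) -> D))  //  T C.
              branch 1.2.2.1 (add F (F -> ((C || D) -> D))):
                F (F -> ((C || D) -> D)): α-rule — add T F, F ((C || D) -> D).
                F ((C || D) -> D): α-rule — add T (C || D), F D.
                T (C || D): β-rule — branch into T C  //  T D.
                  branch 1.2.2.1.1 (add T C):
                    ○ open, literals {A=0, B=1, C=1, D=0, F=1}.
                  branch 1.2.2.1.2 (add T D):
                    × closes — contains both D and !D.
              branch 1.2.2.2 (add T C):
                ○ open, literals {A=0, B=1, C=1, F=1}.
  branch 2 (add F (F -> F), F (!(!B == !A) && ((F -> ((C || D) -> D)) -> C))):
    F (F -> F): α-rule — add T F, F F.
    × closes — contains both F and !F.
5 branches closed, 6 open.
Each open branch fixes some atoms; the unmentioned ones are free. Counting distinct full assignments: branch {A=1, B=0, C=1, F=0} (D, E) contributes 4 new; branch {A=0, B=1, C=1, F=0} (D, E) contributes 4 new; branch {A=1, B=0, C=1, D=0, F=1} (E) contributes 2 new; branch {A=1, B=0, C=1, F=1} (D, E) contributes 2 new; branch {A=0, B=1, C=1, D=0, F=1} (E) contributes 2 new; branch {A=0, B=1, C=1, F=1} (D, E) contributes 2 new. Total: 16.

16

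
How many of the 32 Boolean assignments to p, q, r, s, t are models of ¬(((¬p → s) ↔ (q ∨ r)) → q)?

Initial set: {¬(((¬p → s) ↔ (q ∨ r)) → q)}.
¬(((¬p → s) ↔ (q ∨ r)) → q): α-rule — add ((¬p → s) ↔ (q ∨ r)), ¬q.
((¬p → s) ↔ (q ∨ r)): β-rule — branch into (¬p → s), (q ∨ r)  //  ¬(¬p → s), ¬(q ∨ r).
  branch 1 (add (¬p → s), (q ∨ r)):
    (¬p → s): β-rule — branch into ¬¬p  //  s.
      branch 1.1 (add ¬¬p):
        (q ∨ r): β-rule — branch into q  //  r.
          branch 1.1.1 (add q):
            × closes — contains both q and ¬q.
          branch 1.1.2 (add r):
            ○ open, literals {p=T, q=F, r=T}.
      branch 1.2 (add s):
        (q ∨ r): β-rule — branch into q  //  r.
          branch 1.2.1 (add q):
            × closes — contains both q and ¬q.
          branch 1.2.2 (add r):
            ○ open, literals {q=F, r=T, s=T}.
  branch 2 (add ¬(¬p → s), ¬(q ∨ r)):
    ¬(¬p → s): α-rule — add ¬p, ¬s.
    ¬(q ∨ r): α-rule — add ¬q, ¬r.
    ○ open, literals {p=F, q=F, r=F, s=F}.
2 branches closed, 3 open.
Each open branch fixes some atoms; the unmentioned ones are free. Counting distinct full assignments: branch {p=T, q=F, r=T} (s, t) contributes 4 new; branch {q=F, r=T, s=T} (p, t) contributes 2 new; branch {p=F, q=F, r=F, s=F} (t) contributes 2 new. Total: 8.

8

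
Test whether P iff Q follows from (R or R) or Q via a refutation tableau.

Initial set: {((R or R) or Q); not (P iff Q)}.
((R or R) or Q): β-rule — branch into (R or R)  //  Q.
  branch 1 (add (R or R)):
    not (P iff Q): β-rule — branch into P, not Q  //  not P, Q.
      branch 1.1 (add P, not Q):
        (R or R): β-rule — branch into R  //  R.
          branch 1.1.1 (add R):
            ○ open, literals {P=1, Q=0, R=1}.
          branch 1.1.2 (add R):
            ○ open, literals {P=1, Q=0, R=1}.
      branch 1.2 (add not P, Q):
        (R or R): β-rule — branch into R  //  R.
          branch 1.2.1 (add R):
            ○ open, literals {P=0, Q=1, R=1}.
          branch 1.2.2 (add R):
            ○ open, literals {P=0, Q=1, R=1}.
  branch 2 (add Q):
    not (P iff Q): β-rule — branch into P, not Q  //  not P, Q.
      branch 2.1 (add P, not Q):
        × closes — contains both Q and not Q.
      branch 2.2 (add not P, Q):
        ○ open, literals {P=0, Q=1}.
1 branch closed, 5 open.
An open branch gives a countermodel: P=1, Q=0, R=1 (unmentioned atoms arbitrary); the premises hold there but the conclusion fails.

No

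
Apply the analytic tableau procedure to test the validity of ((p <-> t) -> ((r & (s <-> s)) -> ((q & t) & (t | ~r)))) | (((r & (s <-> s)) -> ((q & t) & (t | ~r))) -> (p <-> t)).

Assume the negation and expand:
Initial set: {F (((p <-> t) -> ((r & (s <-> s)) -> ((q & t) & (t | ~r)))) | (((r & (s <-> s)) -> ((q & t) & (t | ~r))) -> (p <-> t)))}.
F (((p <-> t) -> ((r & (s <-> s)) -> ((q & t) & (t | ~r)))) | (((r & (s <-> s)) -> ((q & t) & (t | ~r))) -> (p <-> t))): α-rule — add F ((p <-> t) -> ((r & (s <-> s)) -> ((q & t) & (t | ~r)))), F (((r & (s <-> s)) -> ((q & t) & (t | ~r))) -> (p <-> t)).
F ((p <-> t) -> ((r & (s <-> s)) -> ((q & t) & (t | ~r)))): α-rule — add T (p <-> t), F ((r & (s <-> s)) -> ((q & t) & (t | ~r))).
F (((r & (s <-> s)) -> ((q & t) & (t | ~r))) -> (p <-> t)): α-rule — add T ((r & (s <-> s)) -> ((q & t) & (t | ~r))), F (p <-> t).
F ((r & (s <-> s)) -> ((q & t) & (t | ~r))): α-rule — add T (r & (s <-> s)), F ((q & t) & (t | ~r)).
T (r & (s <-> s)): α-rule — add T r, T (s <-> s).
T (p <-> t): β-rule — branch into T p, T t  //  F p, F t.
  branch 1 (add T p, T t):
    T ((r & (s <-> s)) -> ((q & t) & (t | ~r))): β-rule — branch into F (r & (s <-> s))  //  T ((q & t) & (t | ~r)).
      branch 1.1 (add F (r & (s <-> s))):
        F (p <-> t): β-rule — branch into T p, F t  //  F p, T t.
          branch 1.1.1 (add T p, F t):
            × closes — contains both t and ~t.
          branch 1.1.2 (add F p, T t):
            × closes — contains both p and ~p.
      branch 1.2 (add T ((q & t) & (t | ~r))):
        T ((q & t) & (t | ~r)): α-rule — add T (q & t), T (t | ~r).
        T (q & t): α-rule — add T q, T t.
        F (p <-> t): β-rule — branch into T p, F t  //  F p, T t.
          branch 1.2.1 (add T p, F t):
            × closes — contains both t and ~t.
          branch 1.2.2 (add F p, T t):
            × closes — contains both p and ~p.
  branch 2 (add F p, F t):
    T ((r & (s <-> s)) -> ((q & t) & (t | ~r))): β-rule — branch into F (r & (s <-> s))  //  T ((q & t) & (t | ~r)).
      branch 2.1 (add F (r & (s <-> s))):
        F (p <-> t): β-rule — branch into T p, F t  //  F p, T t.
          branch 2.1.1 (add T p, F t):
            × closes — contains both p and ~p.
          branch 2.1.2 (add F p, T t):
            × closes — contains both t and ~t.
      branch 2.2 (add T ((q & t) & (t | ~r))):
        T ((q & t) & (t | ~r)): α-rule — add T (q & t), T (t | ~r).
        T (q & t): α-rule — add T q, T t.
        × closes — contains both t and ~t.
All 7 branches close.
Every branch closed, so the negation is unsatisfiable and the formula is valid.

Valid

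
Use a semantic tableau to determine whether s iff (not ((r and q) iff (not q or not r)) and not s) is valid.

Not valid

Assume the negation and expand:
Initial set: {not (s iff (not ((r and q) iff (not q or not r)) and not s))}.
not (s iff (not ((r and q) iff (not q or not r)) and not s)): β-rule — branch into s, not (not ((r and q) iff (not q or not r)) and not s)  //  not s, (not ((r and q) iff (not q or not r)) and not s).
  branch 1 (add s, not (not ((r and q) iff (not q or not r)) and not s)):
    not (not ((r and q) iff (not q or not r)) and not s): β-rule — branch into not not ((r and q) iff (not q or not r))  //  not not s.
      branch 1.1 (add not not ((r and q) iff (not q or not r))):
        not not ((r and q) iff (not q or not r)): β-rule — branch into (r and q), (not q or not r)  //  not (r and q), not (not q or not r).
          branch 1.1.1 (add (r and q), (not q or not r)):
            (r and q): α-rule — add r, q.
            (not q or not r): β-rule — branch into not q  //  not r.
              branch 1.1.1.1 (add not q):
                × closes — contains both q and not q.
              branch 1.1.1.2 (add not r):
                × closes — contains both r and not r.
          branch 1.1.2 (add not (r and q), not (not q or not r)):
            not (not q or not r): α-rule — add not not q, not not r.
            not (r and q): β-rule — branch into not r  //  not q.
              branch 1.1.2.1 (add not r):
                × closes — contains both r and not r.
              branch 1.1.2.2 (add not q):
                × closes — contains both q and not q.
      branch 1.2 (add not not s):
        ○ open, literals {s=T}.
  branch 2 (add not s, (not ((r and q) iff (not q or not r)) and not s)):
    (not ((r and q) iff (not q or not r)) and not s): α-rule — add not ((r and q) iff (not q or not r)), not s.
    not ((r and q) iff (not q or not r)): β-rule — branch into (r and q), not (not q or not r)  //  not (r and q), (not q or not r).
      branch 2.1 (add (r and q), not (not q or not r)):
        (r and q): α-rule — add r, q.
        not (not q or not r): α-rule — add not not q, not not r.
        ○ open, literals {q=T, r=T, s=F}.
      branch 2.2 (add not (r and q), (not q or not r)):
        not (r and q): β-rule — branch into not r  //  not q.
          branch 2.2.1 (add not r):
            (not q or not r): β-rule — branch into not q  //  not r.
              branch 2.2.1.1 (add not q):
                ○ open, literals {q=F, r=F, s=F}.
              branch 2.2.1.2 (add not r):
                ○ open, literals {r=F, s=F}.
          branch 2.2.2 (add not q):
            (not q or not r): β-rule — branch into not q  //  not r.
              branch 2.2.2.1 (add not q):
                ○ open, literals {q=F, s=F}.
              branch 2.2.2.2 (add not r):
                ○ open, literals {q=F, r=F, s=F}.
4 branches closed, 6 open.
An open branch gives a countermodel: s=T (unmentioned atoms arbitrary); under it the original formula is false.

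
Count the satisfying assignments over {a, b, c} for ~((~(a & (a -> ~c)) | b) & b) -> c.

6

Initial set: {T (~((~(a & (a -> ~c)) | b) & b) -> c)}.
T (~((~(a & (a -> ~c)) | b) & b) -> c): β-rule — branch into F ~((~(a & (a -> ~c)) | b) & b)  //  T c.
  branch 1 (add F ~((~(a & (a -> ~c)) | b) & b)):
    F ~((~(a & (a -> ~c)) | b) & b): α-rule — add T (~(a & (a -> ~c)) | b), T b.
    T (~(a & (a -> ~c)) | b): β-rule — branch into T ~(a & (a -> ~c))  //  T b.
      branch 1.1 (add T ~(a & (a -> ~c))):
        T ~(a & (a -> ~c)): β-rule — branch into F a  //  F (a -> ~c).
          branch 1.1.1 (add F a):
            ○ open, literals {a=0, b=1}.
          branch 1.1.2 (add F (a -> ~c)):
            F (a -> ~c): α-rule — add T a, F ~c.
            ○ open, literals {a=1, b=1, c=1}.
      branch 1.2 (add T b):
        ○ open, literals {b=1}.
  branch 2 (add T c):
    ○ open, literals {c=1}.
0 branches closed, 4 open.
Each open branch fixes some atoms; the unmentioned ones are free. Counting distinct full assignments: branch {a=0, b=1} (c) contributes 2 new; branch {a=1, b=1, c=1} (none free) contributes 1 new; branch {b=1} (a, c) contributes 1 new; branch {c=1} (a, b) contributes 2 new. Total: 6.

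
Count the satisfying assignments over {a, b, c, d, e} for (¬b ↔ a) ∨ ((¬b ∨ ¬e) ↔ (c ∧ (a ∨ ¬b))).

Initial set: {((¬b ↔ a) ∨ ((¬b ∨ ¬e) ↔ (c ∧ (a ∨ ¬b))))}.
((¬b ↔ a) ∨ ((¬b ∨ ¬e) ↔ (c ∧ (a ∨ ¬b)))): β-rule — branch into (¬b ↔ a)  //  ((¬b ∨ ¬e) ↔ (c ∧ (a ∨ ¬b))).
  branch 1 (add (¬b ↔ a)):
    (¬b ↔ a): β-rule — branch into ¬b, a  //  ¬¬b, ¬a.
      branch 1.1 (add ¬b, a):
        ○ open, literals {a=true, b=false}.
      branch 1.2 (add ¬¬b, ¬a):
        ○ open, literals {a=false, b=true}.
  branch 2 (add ((¬b ∨ ¬e) ↔ (c ∧ (a ∨ ¬b)))):
    ((¬b ∨ ¬e) ↔ (c ∧ (a ∨ ¬b))): β-rule — branch into (¬b ∨ ¬e), (c ∧ (a ∨ ¬b))  //  ¬(¬b ∨ ¬e), ¬(c ∧ (a ∨ ¬b)).
      branch 2.1 (add (¬b ∨ ¬e), (c ∧ (a ∨ ¬b))):
        (c ∧ (a ∨ ¬b)): α-rule — add c, (a ∨ ¬b).
        (¬b ∨ ¬e): β-rule — branch into ¬b  //  ¬e.
          branch 2.1.1 (add ¬b):
            (a ∨ ¬b): β-rule — branch into a  //  ¬b.
              branch 2.1.1.1 (add a):
                ○ open, literals {a=true, b=false, c=true}.
              branch 2.1.1.2 (add ¬b):
                ○ open, literals {b=false, c=true}.
          branch 2.1.2 (add ¬e):
            (a ∨ ¬b): β-rule — branch into a  //  ¬b.
              branch 2.1.2.1 (add a):
                ○ open, literals {a=true, c=true, e=false}.
              branch 2.1.2.2 (add ¬b):
                ○ open, literals {b=false, c=true, e=false}.
      branch 2.2 (add ¬(¬b ∨ ¬e), ¬(c ∧ (a ∨ ¬b))):
        ¬(¬b ∨ ¬e): α-rule — add ¬¬b, ¬¬e.
        ¬(c ∧ (a ∨ ¬b)): β-rule — branch into ¬c  //  ¬(a ∨ ¬b).
          branch 2.2.1 (add ¬c):
            ○ open, literals {b=true, c=false, e=true}.
          branch 2.2.2 (add ¬(a ∨ ¬b)):
            ¬(a ∨ ¬b): α-rule — add ¬a, ¬¬b.
            ○ open, literals {a=false, b=true, e=true}.
0 branches closed, 8 open.
Each open branch fixes some atoms; the unmentioned ones are free. Counting distinct full assignments: branch {a=true, b=false} (c, d, e) contributes 8 new; branch {a=false, b=true} (c, d, e) contributes 8 new; branch {a=true, b=false, c=true} (d, e) contributes 0 new; branch {b=false, c=true} (a, d, e) contributes 4 new; branch {a=true, c=true, e=false} (b, d) contributes 2 new; branch {b=false, c=true, e=false} (a, d) contributes 0 new; branch {b=true, c=false, e=true} (a, d) contributes 2 new; branch {a=false, b=true, e=true} (c, d) contributes 0 new. Total: 24.

24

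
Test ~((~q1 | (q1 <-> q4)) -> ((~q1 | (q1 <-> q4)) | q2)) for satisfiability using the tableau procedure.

Initial set: {~((~q1 | (q1 <-> q4)) -> ((~q1 | (q1 <-> q4)) | q2))}.
~((~q1 | (q1 <-> q4)) -> ((~q1 | (q1 <-> q4)) | q2)): α-rule — add (~q1 | (q1 <-> q4)), ~((~q1 | (q1 <-> q4)) | q2).
~((~q1 | (q1 <-> q4)) | q2): α-rule — add ~(~q1 | (q1 <-> q4)), ~q2.
~(~q1 | (q1 <-> q4)): α-rule — add ~~q1, ~(q1 <-> q4).
(~q1 | (q1 <-> q4)): β-rule — branch into ~q1  //  (q1 <-> q4).
  branch 1 (add ~q1):
    × closes — contains both q1 and ~q1.
  branch 2 (add (q1 <-> q4)):
    ~(q1 <-> q4): β-rule — branch into q1, ~q4  //  ~q1, q4.
      branch 2.1 (add q1, ~q4):
        (q1 <-> q4): β-rule — branch into q1, q4  //  ~q1, ~q4.
          branch 2.1.1 (add q1, q4):
            × closes — contains both q4 and ~q4.
          branch 2.1.2 (add ~q1, ~q4):
            × closes — contains both q1 and ~q1.
      branch 2.2 (add ~q1, q4):
        × closes — contains both q1 and ~q1.
All 4 branches close.
Every branch closed; the formula is unsatisfiable.

Unsatisfiable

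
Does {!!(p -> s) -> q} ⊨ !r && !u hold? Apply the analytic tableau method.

No

Initial set: {(!!(p -> s) -> q); !(!r && !u)}.
(!!(p -> s) -> q): β-rule — branch into !!!(p -> s)  //  q.
  branch 1 (add !!!(p -> s)):
    !!!(p -> s): drop double negation, giving !(p -> s).
    !(p -> s): α-rule — add p, !s.
    !(!r && !u): β-rule — branch into !!r  //  !!u.
      branch 1.1 (add !!r):
        ○ open, literals {p=true, r=true, s=false}.
      branch 1.2 (add !!u):
        ○ open, literals {p=true, s=false, u=true}.
  branch 2 (add q):
    !(!r && !u): β-rule — branch into !!r  //  !!u.
      branch 2.1 (add !!r):
        ○ open, literals {q=true, r=true}.
      branch 2.2 (add !!u):
        ○ open, literals {q=true, u=true}.
0 branches closed, 4 open.
An open branch gives a countermodel: p=true, r=true, s=false (unmentioned atoms arbitrary); the premises hold there but the conclusion fails.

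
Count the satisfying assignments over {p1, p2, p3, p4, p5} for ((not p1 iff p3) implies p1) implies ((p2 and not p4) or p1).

Initial set: {(((not p1 iff p3) implies p1) implies ((p2 and not p4) or p1))}.
(((not p1 iff p3) implies p1) implies ((p2 and not p4) or p1)): β-rule — branch into not ((not p1 iff p3) implies p1)  //  ((p2 and not p4) or p1).
  branch 1 (add not ((not p1 iff p3) implies p1)):
    not ((not p1 iff p3) implies p1): α-rule — add (not p1 iff p3), not p1.
    (not p1 iff p3): β-rule — branch into not p1, p3  //  not not p1, not p3.
      branch 1.1 (add not p1, p3):
        ○ open, literals {p1=0, p3=1}.
      branch 1.2 (add not not p1, not p3):
        × closes — contains both p1 and not p1.
  branch 2 (add ((p2 and not p4) or p1)):
    ((p2 and not p4) or p1): β-rule — branch into (p2 and not p4)  //  p1.
      branch 2.1 (add (p2 and not p4)):
        (p2 and not p4): α-rule — add p2, not p4.
        ○ open, literals {p2=1, p4=0}.
      branch 2.2 (add p1):
        ○ open, literals {p1=1}.
1 branch closed, 3 open.
Each open branch fixes some atoms; the unmentioned ones are free. Counting distinct full assignments: branch {p1=0, p3=1} (p2, p4, p5) contributes 8 new; branch {p2=1, p4=0} (p1, p3, p5) contributes 6 new; branch {p1=1} (p2, p3, p4, p5) contributes 12 new. Total: 26.

26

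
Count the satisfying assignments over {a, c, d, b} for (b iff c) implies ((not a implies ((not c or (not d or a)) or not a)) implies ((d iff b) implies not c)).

14

Initial set: {((b iff c) implies ((not a implies ((not c or (not d or a)) or not a)) implies ((d iff b) implies not c)))}.
((b iff c) implies ((not a implies ((not c or (not d or a)) or not a)) implies ((d iff b) implies not c))): β-rule — branch into not (b iff c)  //  ((not a implies ((not c or (not d or a)) or not a)) implies ((d iff b) implies not c)).
  branch 1 (add not (b iff c)):
    not (b iff c): β-rule — branch into b, not c  //  not b, c.
      branch 1.1 (add b, not c):
        ○ open, literals {b=1, c=0}.
      branch 1.2 (add not b, c):
        ○ open, literals {b=0, c=1}.
  branch 2 (add ((not a implies ((not c or (not d or a)) or not a)) implies ((d iff b) implies not c))):
    ((not a implies ((not c or (not d or a)) or not a)) implies ((d iff b) implies not c)): β-rule — branch into not (not a implies ((not c or (not d or a)) or not a))  //  ((d iff b) implies not c).
      branch 2.1 (add not (not a implies ((not c or (not d or a)) or not a))):
        not (not a implies ((not c or (not d or a)) or not a)): α-rule — add not a, not ((not c or (not d or a)) or not a).
        not ((not c or (not d or a)) or not a): α-rule — add not (not c or (not d or a)), not not a.
        × closes — contains both a and not a.
      branch 2.2 (add ((d iff b) implies not c)):
        ((d iff b) implies not c): β-rule — branch into not (d iff b)  //  not c.
          branch 2.2.1 (add not (d iff b)):
            not (d iff b): β-rule — branch into d, not b  //  not d, b.
              branch 2.2.1.1 (add d, not b):
                ○ open, literals {b=0, d=1}.
              branch 2.2.1.2 (add not d, b):
                ○ open, literals {b=1, d=0}.
          branch 2.2.2 (add not c):
            ○ open, literals {c=0}.
1 branch closed, 5 open.
Each open branch fixes some atoms; the unmentioned ones are free. Counting distinct full assignments: branch {b=1, c=0} (a, d) contributes 4 new; branch {b=0, c=1} (a, d) contributes 4 new; branch {b=0, d=1} (a, c) contributes 2 new; branch {b=1, d=0} (a, c) contributes 2 new; branch {c=0} (a, d, b) contributes 2 new. Total: 14.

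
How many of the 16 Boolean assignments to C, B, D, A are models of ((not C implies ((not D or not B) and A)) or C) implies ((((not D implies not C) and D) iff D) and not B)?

Initial set: {(((not C implies ((not D or not B) and A)) or C) implies ((((not D implies not C) and D) iff D) and not B))}.
(((not C implies ((not D or not B) and A)) or C) implies ((((not D implies not C) and D) iff D) and not B)): β-rule — branch into not ((not C implies ((not D or not B) and A)) or C)  //  ((((not D implies not C) and D) iff D) and not B).
  branch 1 (add not ((not C implies ((not D or not B) and A)) or C)):
    not ((not C implies ((not D or not B) and A)) or C): α-rule — add not (not C implies ((not D or not B) and A)), not C.
    not (not C implies ((not D or not B) and A)): α-rule — add not C, not ((not D or not B) and A).
    not ((not D or not B) and A): β-rule — branch into not (not D or not B)  //  not A.
      branch 1.1 (add not (not D or not B)):
        not (not D or not B): α-rule — add not not D, not not B.
        ○ open, literals {B=true, C=false, D=true}.
      branch 1.2 (add not A):
        ○ open, literals {A=false, C=false}.
  branch 2 (add ((((not D implies not C) and D) iff D) and not B)):
    ((((not D implies not C) and D) iff D) and not B): α-rule — add (((not D implies not C) and D) iff D), not B.
    (((not D implies not C) and D) iff D): β-rule — branch into ((not D implies not C) and D), D  //  not ((not D implies not C) and D), not D.
      branch 2.1 (add ((not D implies not C) and D), D):
        ((not D implies not C) and D): α-rule — add (not D implies not C), D.
        (not D implies not C): β-rule — branch into not not D  //  not C.
          branch 2.1.1 (add not not D):
            ○ open, literals {B=false, D=true}.
          branch 2.1.2 (add not C):
            ○ open, literals {B=false, C=false, D=true}.
      branch 2.2 (add not ((not D implies not C) and D), not D):
        not ((not D implies not C) and D): β-rule — branch into not (not D implies not C)  //  not D.
          branch 2.2.1 (add not (not D implies not C)):
            not (not D implies not C): α-rule — add not D, not not C.
            ○ open, literals {B=false, C=true, D=false}.
          branch 2.2.2 (add not D):
            ○ open, literals {B=false, D=false}.
0 branches closed, 6 open.
Each open branch fixes some atoms; the unmentioned ones are free. Counting distinct full assignments: branch {B=true, C=false, D=true} (A) contributes 2 new; branch {A=false, C=false} (B, D) contributes 3 new; branch {B=false, D=true} (C, A) contributes 3 new; branch {B=false, C=false, D=true} (A) contributes 0 new; branch {B=false, C=true, D=false} (A) contributes 2 new; branch {B=false, D=false} (C, A) contributes 1 new. Total: 11.

11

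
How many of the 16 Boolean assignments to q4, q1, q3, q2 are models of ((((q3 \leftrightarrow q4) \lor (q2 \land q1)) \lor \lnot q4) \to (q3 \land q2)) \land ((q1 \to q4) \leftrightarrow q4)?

6

Initial set: {(((((q3 \leftrightarrow q4) \lor (q2 \land q1)) \lor \lnot q4) \to (q3 \land q2)) \land ((q1 \to q4) \leftrightarrow q4))}.
(((((q3 \leftrightarrow q4) \lor (q2 \land q1)) \lor \lnot q4) \to (q3 \land q2)) \land ((q1 \to q4) \leftrightarrow q4)): α-rule — add ((((q3 \leftrightarrow q4) \lor (q2 \land q1)) \lor \lnot q4) \to (q3 \land q2)), ((q1 \to q4) \leftrightarrow q4).
((((q3 \leftrightarrow q4) \lor (q2 \land q1)) \lor \lnot q4) \to (q3 \land q2)): β-rule — branch into \lnot (((q3 \leftrightarrow q4) \lor (q2 \land q1)) \lor \lnot q4)  //  (q3 \land q2).
  branch 1 (add \lnot (((q3 \leftrightarrow q4) \lor (q2 \land q1)) \lor \lnot q4)):
    \lnot (((q3 \leftrightarrow q4) \lor (q2 \land q1)) \lor \lnot q4): α-rule — add \lnot ((q3 \leftrightarrow q4) \lor (q2 \land q1)), \lnot \lnot q4.
    \lnot ((q3 \leftrightarrow q4) \lor (q2 \land q1)): α-rule — add \lnot (q3 \leftrightarrow q4), \lnot (q2 \land q1).
    ((q1 \to q4) \leftrightarrow q4): β-rule — branch into (q1 \to q4), q4  //  \lnot (q1 \to q4), \lnot q4.
      branch 1.1 (add (q1 \to q4), q4):
        \lnot (q3 \leftrightarrow q4): β-rule — branch into q3, \lnot q4  //  \lnot q3, q4.
          branch 1.1.1 (add q3, \lnot q4):
            × closes — contains both q4 and \lnot q4.
          branch 1.1.2 (add \lnot q3, q4):
            \lnot (q2 \land q1): β-rule — branch into \lnot q2  //  \lnot q1.
              branch 1.1.2.1 (add \lnot q2):
                (q1 \to q4): β-rule — branch into \lnot q1  //  q4.
                  branch 1.1.2.1.1 (add \lnot q1):
                    ○ open, literals {q1=false, q2=false, q3=false, q4=true}.
                  branch 1.1.2.1.2 (add q4):
                    ○ open, literals {q2=false, q3=false, q4=true}.
              branch 1.1.2.2 (add \lnot q1):
                (q1 \to q4): β-rule — branch into \lnot q1  //  q4.
                  branch 1.1.2.2.1 (add \lnot q1):
                    ○ open, literals {q1=false, q3=false, q4=true}.
                  branch 1.1.2.2.2 (add q4):
                    ○ open, literals {q1=false, q3=false, q4=true}.
      branch 1.2 (add \lnot (q1 \to q4), \lnot q4):
        × closes — contains both q4 and \lnot q4.
  branch 2 (add (q3 \land q2)):
    (q3 \land q2): α-rule — add q3, q2.
    ((q1 \to q4) \leftrightarrow q4): β-rule — branch into (q1 \to q4), q4  //  \lnot (q1 \to q4), \lnot q4.
      branch 2.1 (add (q1 \to q4), q4):
        (q1 \to q4): β-rule — branch into \lnot q1  //  q4.
          branch 2.1.1 (add \lnot q1):
            ○ open, literals {q1=false, q2=true, q3=true, q4=true}.
          branch 2.1.2 (add q4):
            ○ open, literals {q2=true, q3=true, q4=true}.
      branch 2.2 (add \lnot (q1 \to q4), \lnot q4):
        \lnot (q1 \to q4): α-rule — add q1, \lnot q4.
        ○ open, literals {q1=true, q2=true, q3=true, q4=false}.
2 branches closed, 7 open.
Each open branch fixes some atoms; the unmentioned ones are free. Counting distinct full assignments: branch {q1=false, q2=false, q3=false, q4=true} (none free) contributes 1 new; branch {q2=false, q3=false, q4=true} (q1) contributes 1 new; branch {q1=false, q3=false, q4=true} (q2) contributes 1 new; branch {q1=false, q3=false, q4=true} (q2) contributes 0 new; branch {q1=false, q2=true, q3=true, q4=true} (none free) contributes 1 new; branch {q2=true, q3=true, q4=true} (q1) contributes 1 new; branch {q1=true, q2=true, q3=true, q4=false} (none free) contributes 1 new. Total: 6.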